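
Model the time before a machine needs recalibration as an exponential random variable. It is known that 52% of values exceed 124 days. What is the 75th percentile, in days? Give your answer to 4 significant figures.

e^(−λ·124) = 0.52 ⇒ λ = −ln(0.52)/124 = 0.0052736.
75th percentile: 1 − e^(−λt) = 0.75, t = −ln(0.25)/λ = 262.874 days.

262.9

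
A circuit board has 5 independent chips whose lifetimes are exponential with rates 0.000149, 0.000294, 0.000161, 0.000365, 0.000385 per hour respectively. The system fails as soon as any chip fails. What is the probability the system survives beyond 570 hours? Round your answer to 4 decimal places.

0.4622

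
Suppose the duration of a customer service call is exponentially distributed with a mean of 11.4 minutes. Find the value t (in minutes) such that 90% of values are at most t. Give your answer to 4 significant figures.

26.25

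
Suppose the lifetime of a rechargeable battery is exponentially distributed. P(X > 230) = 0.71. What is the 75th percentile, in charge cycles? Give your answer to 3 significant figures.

931

e^(−λ·230) = 0.71 ⇒ λ = −ln(0.71)/230 = 0.00148909.
75th percentile: 1 − e^(−λt) = 0.75, t = −ln(0.25)/λ = 930.969 charge cycles.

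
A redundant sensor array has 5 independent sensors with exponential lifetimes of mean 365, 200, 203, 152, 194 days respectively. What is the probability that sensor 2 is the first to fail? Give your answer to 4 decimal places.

0.2049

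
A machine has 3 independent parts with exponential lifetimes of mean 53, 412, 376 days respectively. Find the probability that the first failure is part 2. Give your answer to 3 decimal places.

0.101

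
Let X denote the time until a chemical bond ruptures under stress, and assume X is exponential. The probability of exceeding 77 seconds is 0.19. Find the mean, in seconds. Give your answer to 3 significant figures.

46.4

e^(−λ·77) = 0.19 ⇒ λ = −ln(0.19)/77 = 0.0215679.
Mean = 1/λ = 46.3651 seconds.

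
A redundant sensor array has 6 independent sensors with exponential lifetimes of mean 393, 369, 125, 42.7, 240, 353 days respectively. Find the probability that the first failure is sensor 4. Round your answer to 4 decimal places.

Rates: λ_i = 1/mean_i → 0.00254453, 0.00271003, 0.008, 0.0234192, 0.00416667, 0.00283286; Σλ = 0.0436733.
P(sensor 4 first) = λ_4/Σλ = 0.0234192/0.0436733 ≈ 0.5362.

0.5362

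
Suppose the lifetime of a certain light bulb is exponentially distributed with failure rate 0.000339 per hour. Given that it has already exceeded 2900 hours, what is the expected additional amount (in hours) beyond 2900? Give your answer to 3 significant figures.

2950

By memorylessness, the remaining amount past any threshold is again Exp(λ) with mean 1/λ = 2949.85 hours.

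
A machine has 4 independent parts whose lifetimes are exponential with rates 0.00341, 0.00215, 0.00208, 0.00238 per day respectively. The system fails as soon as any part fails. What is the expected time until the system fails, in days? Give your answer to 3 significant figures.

99.8

The time to first failure is exponential with rate Σλ = 0.00341 + 0.00215 + 0.00208 + 0.00238 = 0.01002.
E[min] = 1/Σλ = 1/0.01002 = 99.8004 days.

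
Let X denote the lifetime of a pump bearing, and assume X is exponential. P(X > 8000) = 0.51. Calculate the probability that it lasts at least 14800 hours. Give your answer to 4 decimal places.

e^(−λ·8000) = 0.51 ⇒ λ = −ln(0.51)/8000 = 0.0000841681.
P(X > 14800) = e^(−0.0000841681·14800) = e^(−1.2457) ≈ 0.2877.

0.2877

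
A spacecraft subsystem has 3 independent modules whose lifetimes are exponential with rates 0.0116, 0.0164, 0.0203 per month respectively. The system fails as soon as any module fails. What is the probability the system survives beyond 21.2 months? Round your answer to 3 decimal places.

The time to first failure is exponential with rate Σλ = 0.0116 + 0.0164 + 0.0203 = 0.0483.
P(min > 21.2) = e^(−0.0483·21.2) = e^(−1.024) ≈ 0.359.

0.359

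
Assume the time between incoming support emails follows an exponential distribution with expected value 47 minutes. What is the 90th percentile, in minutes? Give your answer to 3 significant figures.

The rate is λ = 1/47 = 0.0212766 per minute.
Set 1 − e^(−λt) = 0.9, so t = −ln(0.1)/λ = 2.3026/0.0212766 ≈ 108.221 minutes.

108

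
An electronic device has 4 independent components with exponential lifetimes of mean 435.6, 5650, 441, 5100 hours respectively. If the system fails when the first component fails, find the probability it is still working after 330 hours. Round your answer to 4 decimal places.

The first failure time is exponential with rate Σλ_i = 1/435.6 + 1/5650 + 1/441 + 1/5100 = 0.00493633 per hour.
P(min > 330) = e^(−0.00493633·330) = e^(−1.629) ≈ 0.1961.

0.1961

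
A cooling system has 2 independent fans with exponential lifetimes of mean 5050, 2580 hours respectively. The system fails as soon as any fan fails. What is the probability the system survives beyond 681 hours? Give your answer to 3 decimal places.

0.671

The first failure time is exponential with rate Σλ_i = 1/5050 + 1/2580 = 0.000585617 per hour.
P(min > 681) = e^(−0.000585617·681) = e^(−0.3988) ≈ 0.671.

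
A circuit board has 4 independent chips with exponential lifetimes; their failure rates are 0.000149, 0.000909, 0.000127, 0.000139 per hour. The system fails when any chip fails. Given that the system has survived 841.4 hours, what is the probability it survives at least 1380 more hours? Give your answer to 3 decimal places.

0.161

Time to first failure ~ Exp(Σλ) with Σλ = 0.001324.
By memorylessness, P(T > 841.4+1380 | T > 841.4) = P(T > 1380) = e^(−0.001324·1380) ≈ 0.161.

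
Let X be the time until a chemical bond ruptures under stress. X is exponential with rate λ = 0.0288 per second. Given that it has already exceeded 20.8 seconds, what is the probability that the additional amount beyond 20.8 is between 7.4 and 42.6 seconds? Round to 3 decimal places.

Memoryless: the residual past 20.8 is again Exp(λ).
P(7.4 < residual < 42.6) = e^(−λ·7.4) − e^(−λ·42.6) = 0.80806 − 0.29321 ≈ 0.515.

0.515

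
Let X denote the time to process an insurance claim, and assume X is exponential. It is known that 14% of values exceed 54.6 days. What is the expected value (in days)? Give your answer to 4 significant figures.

27.77

e^(−λ·54.6) = 0.14 ⇒ λ = −ln(0.14)/54.6 = 0.0360094.
Mean = 1/λ = 27.7705 days.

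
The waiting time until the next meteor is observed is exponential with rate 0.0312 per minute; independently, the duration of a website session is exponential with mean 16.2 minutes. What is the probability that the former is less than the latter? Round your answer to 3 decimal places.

λ_1 = 0.0312, λ_2 = 1/16.2 = 0.0617284.
For independent exponentials, P(the former < the latter) = λ_1/(λ_1+λ_2) = 0.0312/0.0929284 ≈ 0.336.

0.336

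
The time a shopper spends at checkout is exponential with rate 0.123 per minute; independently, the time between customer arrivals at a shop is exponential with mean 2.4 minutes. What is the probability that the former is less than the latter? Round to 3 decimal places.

0.228

λ_1 = 0.123, λ_2 = 1/2.4 = 0.416667.
For independent exponentials, P(the former < the latter) = λ_1/(λ_1+λ_2) = 0.123/0.539667 ≈ 0.228.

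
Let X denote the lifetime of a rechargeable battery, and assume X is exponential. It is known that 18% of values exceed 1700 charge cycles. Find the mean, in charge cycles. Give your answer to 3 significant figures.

e^(−λ·1700) = 0.18 ⇒ λ = −ln(0.18)/1700 = 0.0010087.
Mean = 1/λ = 991.37 charge cycles.

991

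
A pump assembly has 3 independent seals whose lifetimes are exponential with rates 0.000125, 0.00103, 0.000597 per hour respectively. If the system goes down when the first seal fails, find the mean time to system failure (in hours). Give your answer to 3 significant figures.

The time to first failure is exponential with rate Σλ = 0.000125 + 0.00103 + 0.000597 = 0.001752.
E[min] = 1/Σλ = 1/0.001752 = 570.776 hours.

571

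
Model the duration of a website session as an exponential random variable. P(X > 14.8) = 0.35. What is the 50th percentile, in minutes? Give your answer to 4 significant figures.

9.772

e^(−λ·14.8) = 0.35 ⇒ λ = −ln(0.35)/14.8 = 0.0709339.
50th percentile: 1 − e^(−λt) = 0.5, t = −ln(0.5)/λ = 9.77173 minutes.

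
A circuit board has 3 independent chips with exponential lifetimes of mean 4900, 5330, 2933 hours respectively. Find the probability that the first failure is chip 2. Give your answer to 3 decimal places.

0.256

Rates: λ_i = 1/mean_i → 0.000204082, 0.000187617, 0.000340948; Σλ = 0.000732647.
P(chip 2 first) = λ_2/Σλ = 0.000187617/0.000732647 ≈ 0.256.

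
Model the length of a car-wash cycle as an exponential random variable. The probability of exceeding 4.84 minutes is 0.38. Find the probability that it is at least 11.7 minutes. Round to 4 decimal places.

0.0964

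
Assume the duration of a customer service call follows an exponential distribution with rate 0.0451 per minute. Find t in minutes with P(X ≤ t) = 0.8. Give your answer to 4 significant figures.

35.69

Set 1 − e^(−λt) = 0.8, so t = −ln(0.2)/λ = 1.6094/0.0451 ≈ 35.686 minutes.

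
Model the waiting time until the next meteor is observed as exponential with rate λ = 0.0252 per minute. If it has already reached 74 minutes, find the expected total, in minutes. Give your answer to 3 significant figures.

114

By memorylessness, E[X | X > 74] = 74 + 1/λ = 74 + 39.6825 = 113.683 minutes.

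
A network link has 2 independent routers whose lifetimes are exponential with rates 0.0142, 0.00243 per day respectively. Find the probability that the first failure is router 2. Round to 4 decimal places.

0.1461

The time to first failure is exponential with rate Σλ = 0.0142 + 0.00243 = 0.01663.
P(router 2 first) = λ_2/Σλ = 0.00243/0.01663 ≈ 0.1461.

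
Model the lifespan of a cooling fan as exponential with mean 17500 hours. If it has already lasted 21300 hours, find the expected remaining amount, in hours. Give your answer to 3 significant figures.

17500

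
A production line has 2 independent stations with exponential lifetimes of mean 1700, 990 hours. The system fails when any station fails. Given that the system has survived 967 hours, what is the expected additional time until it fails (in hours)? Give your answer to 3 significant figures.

626

First-failure rate Σλ = 1/1700 + 1/990 = 0.00159834.
By memorylessness the expected residual is 1/Σλ = 625.651 hours, regardless of the 967 already elapsed.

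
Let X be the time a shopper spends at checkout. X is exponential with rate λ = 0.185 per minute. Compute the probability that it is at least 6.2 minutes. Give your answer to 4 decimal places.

0.3176

P(X > 6.2) = e^(−λ·6.2) = e^(−1.147) ≈ 0.3176.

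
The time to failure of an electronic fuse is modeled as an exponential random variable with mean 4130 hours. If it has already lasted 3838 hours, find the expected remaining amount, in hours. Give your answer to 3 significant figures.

The rate is λ = 1/4130 = 0.000242131 per hour.
By memorylessness, the remaining amount past any threshold is again Exp(λ) with mean 1/λ = 4130 hours.

4130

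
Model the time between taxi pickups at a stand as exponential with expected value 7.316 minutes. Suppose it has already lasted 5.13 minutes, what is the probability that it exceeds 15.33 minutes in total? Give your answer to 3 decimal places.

0.248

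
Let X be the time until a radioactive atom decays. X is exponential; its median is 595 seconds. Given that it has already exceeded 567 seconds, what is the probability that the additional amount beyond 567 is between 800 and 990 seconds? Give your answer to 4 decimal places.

0.0782

For an exponential, median = ln(2)/λ, so λ = ln 2 / 595 = 0.00116495 per second.
Memoryless: the residual past 567 is again Exp(λ).
P(800 < residual < 990) = e^(−λ·800) − e^(−λ·990) = 0.39378 − 0.31559 ≈ 0.0782.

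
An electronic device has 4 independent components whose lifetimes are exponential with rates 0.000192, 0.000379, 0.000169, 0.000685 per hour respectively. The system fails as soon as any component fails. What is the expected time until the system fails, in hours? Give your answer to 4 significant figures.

701.8

The time to first failure is exponential with rate Σλ = 0.000192 + 0.000379 + 0.000169 + 0.000685 = 0.001425.
E[min] = 1/Σλ = 1/0.001425 = 701.754 hours.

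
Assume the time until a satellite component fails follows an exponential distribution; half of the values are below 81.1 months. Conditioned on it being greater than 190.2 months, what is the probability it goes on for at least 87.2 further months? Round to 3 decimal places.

For an exponential, median = ln(2)/λ, so λ = ln 2 / 81.1 = 0.00854682 per month.
P(X > s+t | X > s) = e^(−λ(s+t))/e^(−λs) = e^(−λt), independent of s = 190.2.
P(X > 87.2) = e^(−0.74528) ≈ 0.475.

0.475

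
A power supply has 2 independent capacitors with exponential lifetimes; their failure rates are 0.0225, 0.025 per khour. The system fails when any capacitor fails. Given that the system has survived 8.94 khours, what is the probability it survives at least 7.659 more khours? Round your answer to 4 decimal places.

0.6950

Time to first failure ~ Exp(Σλ) with Σλ = 0.0475.
By memorylessness, P(T > 8.94+7.659 | T > 8.94) = P(T > 7.659) = e^(−0.0475·7.659) ≈ 0.6950.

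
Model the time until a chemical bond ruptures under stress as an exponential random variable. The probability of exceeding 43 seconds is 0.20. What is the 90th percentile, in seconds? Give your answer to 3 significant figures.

61.5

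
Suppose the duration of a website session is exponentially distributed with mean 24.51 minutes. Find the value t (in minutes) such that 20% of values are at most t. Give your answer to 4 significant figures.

The rate is λ = 1/24.51 = 0.0407997 per minute.
Set 1 − e^(−λt) = 0.2, so t = −ln(0.8)/λ = 0.22314/0.0407997 ≈ 5.46925 minutes.

5.469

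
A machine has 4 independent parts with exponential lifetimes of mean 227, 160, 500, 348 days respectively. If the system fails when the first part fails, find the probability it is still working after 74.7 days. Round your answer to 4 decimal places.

0.3135

The first failure time is exponential with rate Σλ_i = 1/227 + 1/160 + 1/500 + 1/348 = 0.0155288 per day.
P(min > 74.7) = e^(−0.0155288·74.7) = e^(−1.16) ≈ 0.3135.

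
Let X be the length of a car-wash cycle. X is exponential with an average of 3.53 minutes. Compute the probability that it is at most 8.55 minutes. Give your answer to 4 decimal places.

0.9113

The rate is λ = 1/3.53 = 0.283286 per minute.
P(X ≤ 8.55) = 1 − e^(−λ·8.55) = 1 − e^(−2.4221) ≈ 0.9113.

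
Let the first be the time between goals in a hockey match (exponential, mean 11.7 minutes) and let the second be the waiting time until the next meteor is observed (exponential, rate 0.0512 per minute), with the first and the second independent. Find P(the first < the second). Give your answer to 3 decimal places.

λ_1 = 1/11.7 = 0.0854701, λ_2 = 0.0512.
For independent exponentials, P(the first < the second) = λ_1/(λ_1+λ_2) = 0.0854701/0.13667 ≈ 0.625.

0.625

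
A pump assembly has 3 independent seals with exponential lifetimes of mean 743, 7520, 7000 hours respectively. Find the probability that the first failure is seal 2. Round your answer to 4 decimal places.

Rates: λ_i = 1/mean_i → 0.0013459, 0.000132979, 0.000142857; Σλ = 0.00162173.
P(seal 2 first) = λ_2/Σλ = 0.000132979/0.00162173 ≈ 0.0820.

0.0820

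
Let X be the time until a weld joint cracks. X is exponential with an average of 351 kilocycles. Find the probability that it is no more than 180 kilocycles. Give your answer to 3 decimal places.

The rate is λ = 1/351 = 0.002849 per kilocycle.
P(X ≤ 180) = 1 − e^(−λ·180) = 1 − e^(−0.51282) ≈ 0.401.

0.401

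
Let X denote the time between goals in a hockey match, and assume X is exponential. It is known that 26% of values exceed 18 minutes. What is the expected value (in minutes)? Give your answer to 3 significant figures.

e^(−λ·18) = 0.26 ⇒ λ = −ln(0.26)/18 = 0.0748374.
Mean = 1/λ = 13.3623 minutes.

13.4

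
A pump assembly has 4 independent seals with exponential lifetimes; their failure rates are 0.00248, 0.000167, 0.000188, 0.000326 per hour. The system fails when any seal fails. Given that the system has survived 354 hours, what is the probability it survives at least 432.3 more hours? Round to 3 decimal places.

0.255

Time to first failure ~ Exp(Σλ) with Σλ = 0.003161.
By memorylessness, P(T > 354+432.3 | T > 354) = P(T > 432.3) = e^(−0.003161·432.3) ≈ 0.255.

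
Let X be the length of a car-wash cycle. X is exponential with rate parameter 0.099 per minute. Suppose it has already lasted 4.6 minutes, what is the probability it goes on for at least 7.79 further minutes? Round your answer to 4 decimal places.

The exponential is memoryless, so the remaining time is again Exp(λ): the condition X > 4.6 is irrelevant.
P(X > 7.79) = e^(−0.77121) ≈ 0.4625.

0.4625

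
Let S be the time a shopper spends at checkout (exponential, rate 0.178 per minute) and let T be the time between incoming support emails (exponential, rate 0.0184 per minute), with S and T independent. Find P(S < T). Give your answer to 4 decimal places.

0.9063

λ_1 = 0.178, λ_2 = 0.0184.
For independent exponentials, P(S < T) = λ_1/(λ_1+λ_2) = 0.178/0.1964 ≈ 0.9063.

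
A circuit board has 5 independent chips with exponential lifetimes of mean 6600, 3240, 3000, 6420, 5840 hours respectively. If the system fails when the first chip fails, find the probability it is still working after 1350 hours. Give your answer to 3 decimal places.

0.220

The first failure time is exponential with rate Σλ_i = 1/6600 + 1/3240 + 1/3000 + 1/6420 + 1/5840 = 0.00112049 per hour.
P(min > 1350) = e^(−0.00112049·1350) = e^(−1.5127) ≈ 0.220.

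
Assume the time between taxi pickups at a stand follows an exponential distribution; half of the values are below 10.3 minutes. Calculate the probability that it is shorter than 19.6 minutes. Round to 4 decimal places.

0.7326

For an exponential, median = ln(2)/λ, so λ = ln 2 / 10.3 = 0.0672958 per minute.
P(X ≤ 19.6) = 1 − e^(−λ·19.6) = 1 − e^(−1.319) ≈ 0.7326.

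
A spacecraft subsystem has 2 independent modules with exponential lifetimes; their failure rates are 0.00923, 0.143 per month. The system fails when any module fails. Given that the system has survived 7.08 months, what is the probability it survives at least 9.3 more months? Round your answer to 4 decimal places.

Time to first failure ~ Exp(Σλ) with Σλ = 0.15223.
By memorylessness, P(T > 7.08+9.3 | T > 7.08) = P(T > 9.3) = e^(−0.15223·9.3) ≈ 0.2427.

0.2427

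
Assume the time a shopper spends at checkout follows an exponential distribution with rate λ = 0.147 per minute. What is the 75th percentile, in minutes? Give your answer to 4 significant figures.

9.431

Set 1 − e^(−λt) = 0.75, so t = −ln(0.25)/λ = 1.3863/0.147 ≈ 9.43057 minutes.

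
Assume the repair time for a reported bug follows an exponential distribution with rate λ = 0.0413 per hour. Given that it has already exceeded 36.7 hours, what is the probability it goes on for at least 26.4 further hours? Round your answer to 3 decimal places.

0.336

By the memoryless property, P(X > 36.7+26.4 | X > 36.7) = P(X > 26.4).
P(X > 26.4) = e^(−1.0903) ≈ 0.336.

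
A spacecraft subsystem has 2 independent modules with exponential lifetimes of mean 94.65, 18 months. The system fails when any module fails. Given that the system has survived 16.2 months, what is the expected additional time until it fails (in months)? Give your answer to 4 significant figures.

15.12

First-failure rate Σλ = 1/94.65 + 1/18 = 0.0661208.
By memorylessness the expected residual is 1/Σλ = 15.1238 months, regardless of the 16.2 already elapsed.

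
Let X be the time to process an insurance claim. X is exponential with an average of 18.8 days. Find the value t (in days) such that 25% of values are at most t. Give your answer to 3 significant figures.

5.41

The rate is λ = 1/18.8 = 0.0531915 per day.
Set 1 − e^(−λt) = 0.25, so t = −ln(0.75)/λ = 0.28768/0.0531915 ≈ 5.40842 days.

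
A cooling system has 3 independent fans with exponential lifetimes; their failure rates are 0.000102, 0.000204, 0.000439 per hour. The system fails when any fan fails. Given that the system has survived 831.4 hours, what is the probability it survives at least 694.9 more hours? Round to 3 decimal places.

Time to first failure ~ Exp(Σλ) with Σλ = 0.000745.
By memorylessness, P(T > 831.4+694.9 | T > 831.4) = P(T > 694.9) = e^(−0.000745·694.9) ≈ 0.596.

0.596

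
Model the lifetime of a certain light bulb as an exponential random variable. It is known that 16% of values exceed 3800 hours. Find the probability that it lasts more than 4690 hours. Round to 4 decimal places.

e^(−λ·3800) = 0.16 ⇒ λ = −ln(0.16)/3800 = 0.000482258.
P(X > 4690) = e^(−0.000482258·4690) = e^(−2.2618) ≈ 0.1042.

0.1042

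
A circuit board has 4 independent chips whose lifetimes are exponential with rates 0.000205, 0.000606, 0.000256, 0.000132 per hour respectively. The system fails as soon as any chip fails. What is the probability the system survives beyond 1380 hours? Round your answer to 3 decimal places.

The time to first failure is exponential with rate Σλ = 0.000205 + 0.000606 + 0.000256 + 0.000132 = 0.001199.
P(min > 1380) = e^(−0.001199·1380) = e^(−1.6546) ≈ 0.191.

0.191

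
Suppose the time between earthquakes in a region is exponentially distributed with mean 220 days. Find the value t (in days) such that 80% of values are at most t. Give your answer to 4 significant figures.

354.1

The rate is λ = 1/220 = 0.00454545 per day.
Set 1 − e^(−λt) = 0.8, so t = −ln(0.2)/λ = 1.6094/0.00454545 ≈ 354.076 days.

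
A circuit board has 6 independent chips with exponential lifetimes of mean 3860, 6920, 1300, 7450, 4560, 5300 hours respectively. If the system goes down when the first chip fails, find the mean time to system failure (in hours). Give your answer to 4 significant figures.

The first failure time is exponential with rate Σλ_i = 1/3860 + 1/6920 + 1/1300 + 1/7450 + 1/4560 + 1/5300 = 0.00171501 per hour.
E[min] = 1/Σλ = 1/0.00171501 = 583.086 hours.

583.1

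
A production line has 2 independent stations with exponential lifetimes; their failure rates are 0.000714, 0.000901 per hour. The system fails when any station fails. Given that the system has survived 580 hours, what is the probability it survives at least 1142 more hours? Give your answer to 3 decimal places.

0.158

Time to first failure ~ Exp(Σλ) with Σλ = 0.001615.
By memorylessness, P(T > 580+1142 | T > 580) = P(T > 1142) = e^(−0.001615·1142) ≈ 0.158.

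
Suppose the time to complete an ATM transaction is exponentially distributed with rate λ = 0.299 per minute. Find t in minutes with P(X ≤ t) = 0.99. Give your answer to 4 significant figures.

15.40

Set 1 − e^(−λt) = 0.99, so t = −ln(0.01)/λ = 4.6052/0.299 ≈ 15.4019 minutes.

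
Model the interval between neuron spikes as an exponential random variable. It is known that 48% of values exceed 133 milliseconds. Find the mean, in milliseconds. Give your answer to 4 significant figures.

181.2

e^(−λ·133) = 0.48 ⇒ λ = −ln(0.48)/133 = 0.00551857.
Mean = 1/λ = 181.207 milliseconds.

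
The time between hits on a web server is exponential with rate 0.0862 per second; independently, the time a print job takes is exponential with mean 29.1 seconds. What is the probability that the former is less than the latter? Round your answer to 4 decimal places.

0.7150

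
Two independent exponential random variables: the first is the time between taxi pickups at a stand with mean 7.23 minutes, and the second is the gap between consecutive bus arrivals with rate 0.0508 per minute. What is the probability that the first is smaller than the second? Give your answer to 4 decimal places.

0.7314

λ_1 = 1/7.23 = 0.138313, λ_2 = 0.0508.
For independent exponentials, P(the first < the second) = λ_1/(λ_1+λ_2) = 0.138313/0.189113 ≈ 0.7314.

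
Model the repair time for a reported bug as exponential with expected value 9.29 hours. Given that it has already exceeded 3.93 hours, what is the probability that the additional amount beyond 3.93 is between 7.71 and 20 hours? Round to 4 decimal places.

0.3199

The rate is λ = 1/9.29 = 0.107643 per hour.
Memoryless: the residual past 3.93 is again Exp(λ).
P(7.71 < residual < 20) = e^(−λ·7.71) − e^(−λ·20) = 0.43608 − 0.11615 ≈ 0.3199.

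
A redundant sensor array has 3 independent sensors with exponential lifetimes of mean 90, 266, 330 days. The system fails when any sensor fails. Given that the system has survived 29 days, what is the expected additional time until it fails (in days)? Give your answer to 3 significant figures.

First-failure rate Σλ = 1/90 + 1/266 + 1/330 = 0.0179008.
By memorylessness the expected residual is 1/Σλ = 55.8634 days, regardless of the 29 already elapsed.

55.9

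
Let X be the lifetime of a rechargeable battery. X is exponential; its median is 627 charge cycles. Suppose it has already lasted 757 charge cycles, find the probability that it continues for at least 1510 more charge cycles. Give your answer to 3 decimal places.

0.188

For an exponential, median = ln(2)/λ, so λ = ln 2 / 627 = 0.0011055 per charge cycle.
By the memoryless property, P(X > 757+1510 | X > 757) = P(X > 1510).
P(X > 1510) = e^(−1.6693) ≈ 0.188.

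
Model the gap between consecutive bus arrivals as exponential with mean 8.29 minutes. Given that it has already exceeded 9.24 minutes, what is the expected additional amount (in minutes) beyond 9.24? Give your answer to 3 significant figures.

The rate is λ = 1/8.29 = 0.120627 per minute.
By memorylessness, the remaining amount past any threshold is again Exp(λ) with mean 1/λ = 8.29 minutes.

8.29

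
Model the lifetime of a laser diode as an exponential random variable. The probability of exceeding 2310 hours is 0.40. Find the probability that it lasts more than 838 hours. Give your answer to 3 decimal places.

0.717

e^(−λ·2310) = 0.40 ⇒ λ = −ln(0.40)/2310 = 0.000396663.
P(X > 838) = e^(−0.000396663·838) = e^(−0.3324) ≈ 0.717.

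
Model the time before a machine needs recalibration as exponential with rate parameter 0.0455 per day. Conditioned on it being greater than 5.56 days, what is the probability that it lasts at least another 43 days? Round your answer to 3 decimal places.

P(X > s+t | X > s) = e^(−λ(s+t))/e^(−λs) = e^(−λt), independent of s = 5.56.
P(X > 43) = e^(−1.9565) ≈ 0.141.

0.141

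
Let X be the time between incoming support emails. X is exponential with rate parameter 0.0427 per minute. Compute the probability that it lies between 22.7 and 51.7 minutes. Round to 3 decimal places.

0.269

P(22.7 < X < 51.7) = e^(−λ·22.7) − e^(−λ·51.7) = 0.37935 − 0.10997 ≈ 0.269.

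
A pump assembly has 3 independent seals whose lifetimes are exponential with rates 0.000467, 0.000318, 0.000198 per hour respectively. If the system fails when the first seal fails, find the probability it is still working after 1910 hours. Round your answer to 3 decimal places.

The time to first failure is exponential with rate Σλ = 0.000467 + 0.000318 + 0.000198 = 0.000983.
P(min > 1910) = e^(−0.000983·1910) = e^(−1.8775) ≈ 0.153.

0.153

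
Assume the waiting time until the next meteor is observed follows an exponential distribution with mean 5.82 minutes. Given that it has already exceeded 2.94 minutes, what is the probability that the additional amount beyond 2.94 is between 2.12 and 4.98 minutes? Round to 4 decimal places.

0.2697

The rate is λ = 1/5.82 = 0.171821 per minute.
Memoryless: the residual past 2.94 is again Exp(λ).
P(2.12 < residual < 4.98) = e^(−λ·2.12) − e^(−λ·4.98) = 0.69471 − 0.42500 ≈ 0.2697.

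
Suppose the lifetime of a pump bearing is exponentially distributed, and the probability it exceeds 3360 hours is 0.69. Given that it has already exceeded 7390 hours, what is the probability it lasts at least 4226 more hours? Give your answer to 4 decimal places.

0.6271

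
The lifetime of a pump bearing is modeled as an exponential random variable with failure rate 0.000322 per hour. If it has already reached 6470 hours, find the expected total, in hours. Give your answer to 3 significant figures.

9580

By memorylessness, E[X | X > 6470] = 6470 + 1/λ = 6470 + 3105.59 = 9575.59 hours.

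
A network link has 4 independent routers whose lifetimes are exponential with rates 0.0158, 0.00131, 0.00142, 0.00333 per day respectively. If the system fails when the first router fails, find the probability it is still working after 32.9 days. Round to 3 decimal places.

0.487

The time to first failure is exponential with rate Σλ = 0.0158 + 0.00131 + 0.00142 + 0.00333 = 0.02186.
P(min > 32.9) = e^(−0.02186·32.9) = e^(−0.71919) ≈ 0.487.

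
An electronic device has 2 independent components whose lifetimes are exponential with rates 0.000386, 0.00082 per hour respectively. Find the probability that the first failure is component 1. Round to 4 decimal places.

0.3201

The time to first failure is exponential with rate Σλ = 0.000386 + 0.00082 = 0.001206.
P(component 1 first) = λ_1/Σλ = 0.000386/0.001206 ≈ 0.3201.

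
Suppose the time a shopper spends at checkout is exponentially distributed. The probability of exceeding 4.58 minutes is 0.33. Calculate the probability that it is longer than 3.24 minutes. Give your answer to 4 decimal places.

e^(−λ·4.58) = 0.33 ⇒ λ = −ln(0.33)/4.58 = 0.242066.
P(X > 3.24) = e^(−0.242066·3.24) = e^(−0.78429) ≈ 0.4564.

0.4564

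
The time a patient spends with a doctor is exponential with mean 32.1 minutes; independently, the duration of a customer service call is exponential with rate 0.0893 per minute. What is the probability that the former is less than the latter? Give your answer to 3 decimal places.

λ_1 = 1/32.1 = 0.0311526, λ_2 = 0.0893.
For independent exponentials, P(the former < the latter) = λ_1/(λ_1+λ_2) = 0.0311526/0.120453 ≈ 0.259.

0.259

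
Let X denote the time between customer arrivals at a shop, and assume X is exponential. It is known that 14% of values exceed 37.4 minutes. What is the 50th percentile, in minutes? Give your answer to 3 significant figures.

13.2

e^(−λ·37.4) = 0.14 ⇒ λ = −ln(0.14)/37.4 = 0.0525699.
50th percentile: 1 − e^(−λt) = 0.5, t = −ln(0.5)/λ = 13.1853 minutes.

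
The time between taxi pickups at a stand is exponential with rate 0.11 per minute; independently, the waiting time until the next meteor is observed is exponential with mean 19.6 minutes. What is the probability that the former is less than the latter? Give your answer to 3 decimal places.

0.683

λ_1 = 0.11, λ_2 = 1/19.6 = 0.0510204.
For independent exponentials, P(the former < the latter) = λ_1/(λ_1+λ_2) = 0.11/0.16102 ≈ 0.683.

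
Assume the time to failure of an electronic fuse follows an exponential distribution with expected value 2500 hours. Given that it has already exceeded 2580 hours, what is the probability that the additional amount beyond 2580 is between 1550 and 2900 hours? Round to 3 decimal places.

0.224

The rate is λ = 1/2500 = 0.0004 per hour.
Memoryless: the residual past 2580 is again Exp(λ).
P(1550 < residual < 2900) = e^(−λ·1550) − e^(−λ·2900) = 0.53794 − 0.31349 ≈ 0.224.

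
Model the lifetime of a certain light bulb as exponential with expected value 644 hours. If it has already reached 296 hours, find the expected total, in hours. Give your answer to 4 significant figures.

The rate is λ = 1/644 = 0.0015528 per hour.
By memorylessness, E[X | X > 296] = 296 + 1/λ = 296 + 644 = 940 hours.

940.0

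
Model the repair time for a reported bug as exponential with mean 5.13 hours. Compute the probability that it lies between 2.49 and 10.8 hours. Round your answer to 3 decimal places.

The rate is λ = 1/5.13 = 0.194932 per hour.
P(2.49 < X < 10.8) = e^(−λ·2.49) − e^(−λ·10.8) = 0.61546 − 0.12181 ≈ 0.494.

0.494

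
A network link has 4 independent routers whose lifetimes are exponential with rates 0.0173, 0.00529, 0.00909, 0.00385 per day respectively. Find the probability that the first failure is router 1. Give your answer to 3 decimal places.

0.487

The time to first failure is exponential with rate Σλ = 0.0173 + 0.00529 + 0.00909 + 0.00385 = 0.03553.
P(router 1 first) = λ_1/Σλ = 0.0173/0.03553 ≈ 0.487.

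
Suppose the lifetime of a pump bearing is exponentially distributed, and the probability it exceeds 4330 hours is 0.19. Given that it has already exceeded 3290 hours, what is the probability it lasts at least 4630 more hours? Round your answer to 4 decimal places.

From e^(−λ·4330) = 0.19, λ = −ln(0.19)/4330 = 0.000383541.
Memoryless: P(X > 3290+4630 | X > 3290) = P(X > 4630) = e^(−0.000383541·4630) ≈ 0.1693.

0.1693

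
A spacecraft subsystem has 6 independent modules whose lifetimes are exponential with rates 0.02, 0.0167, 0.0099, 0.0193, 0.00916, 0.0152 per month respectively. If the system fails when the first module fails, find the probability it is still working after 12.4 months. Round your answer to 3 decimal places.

The time to first failure is exponential with rate Σλ = 0.02 + 0.0167 + 0.0099 + 0.0193 + 0.00916 + 0.0152 = 0.09026.
P(min > 12.4) = e^(−0.09026·12.4) = e^(−1.1192) ≈ 0.327.

0.327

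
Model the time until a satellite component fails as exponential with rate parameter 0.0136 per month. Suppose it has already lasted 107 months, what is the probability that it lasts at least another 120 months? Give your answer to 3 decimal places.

The exponential is memoryless, so the remaining time is again Exp(λ): the condition X > 107 is irrelevant.
P(X > 120) = e^(−1.632) ≈ 0.196.

0.196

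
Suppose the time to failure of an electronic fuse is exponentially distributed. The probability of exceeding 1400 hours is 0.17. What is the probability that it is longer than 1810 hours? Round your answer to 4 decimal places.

0.1012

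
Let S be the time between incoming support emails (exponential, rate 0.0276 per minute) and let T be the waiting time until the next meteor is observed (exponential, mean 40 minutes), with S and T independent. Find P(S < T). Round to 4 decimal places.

λ_1 = 0.0276, λ_2 = 1/40 = 0.025.
For independent exponentials, P(S < T) = λ_1/(λ_1+λ_2) = 0.0276/0.0526 ≈ 0.5247.

0.5247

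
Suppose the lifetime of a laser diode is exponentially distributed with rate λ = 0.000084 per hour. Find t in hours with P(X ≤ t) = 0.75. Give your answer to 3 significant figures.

16500

Set 1 − e^(−λt) = 0.75, so t = −ln(0.25)/λ = 1.3863/0.000084 ≈ 16503.5 hours.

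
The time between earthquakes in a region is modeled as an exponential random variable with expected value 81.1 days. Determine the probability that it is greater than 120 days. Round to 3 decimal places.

0.228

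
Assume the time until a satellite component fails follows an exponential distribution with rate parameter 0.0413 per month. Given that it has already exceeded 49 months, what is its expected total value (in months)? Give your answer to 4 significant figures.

73.21

By memorylessness, E[X | X > 49] = 49 + 1/λ = 49 + 24.2131 = 73.2131 months.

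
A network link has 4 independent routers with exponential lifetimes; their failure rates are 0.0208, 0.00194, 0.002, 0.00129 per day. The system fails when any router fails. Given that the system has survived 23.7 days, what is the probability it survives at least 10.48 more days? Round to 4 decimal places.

Time to first failure ~ Exp(Σλ) with Σλ = 0.02603.
By memorylessness, P(T > 23.7+10.48 | T > 23.7) = P(T > 10.48) = e^(−0.02603·10.48) ≈ 0.7612.

0.7612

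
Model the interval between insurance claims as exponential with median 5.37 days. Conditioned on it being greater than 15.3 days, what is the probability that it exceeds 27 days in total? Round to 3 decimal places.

For an exponential, median = ln(2)/λ, so λ = ln 2 / 5.37 = 0.129078 per day.
By the memoryless property, P(X > 15.3+11.7 | X > 15.3) = P(X > 11.7).
P(X > 11.7) = e^(−1.5102) ≈ 0.221.

0.221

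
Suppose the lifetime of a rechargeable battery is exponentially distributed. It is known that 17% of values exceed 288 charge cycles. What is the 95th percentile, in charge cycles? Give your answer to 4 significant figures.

486.9

e^(−λ·288) = 0.17 ⇒ λ = −ln(0.17)/288 = 0.00615263.
95th percentile: 1 − e^(−λt) = 0.95, t = −ln(0.05)/λ = 486.903 charge cycles.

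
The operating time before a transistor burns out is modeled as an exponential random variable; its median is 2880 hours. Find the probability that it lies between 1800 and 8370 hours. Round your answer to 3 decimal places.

0.515

For an exponential, median = ln(2)/λ, so λ = ln 2 / 2880 = 0.000240676 per hour.
P(1800 < X < 8370) = e^(−λ·1800) − e^(−λ·8370) = 0.64842 − 0.13339 ≈ 0.515.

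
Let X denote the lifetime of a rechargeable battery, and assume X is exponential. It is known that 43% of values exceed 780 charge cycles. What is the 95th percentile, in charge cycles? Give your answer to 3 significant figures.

2770

e^(−λ·780) = 0.43 ⇒ λ = −ln(0.43)/780 = 0.00108201.
95th percentile: 1 − e^(−λt) = 0.95, t = −ln(0.05)/λ = 2768.67 charge cycles.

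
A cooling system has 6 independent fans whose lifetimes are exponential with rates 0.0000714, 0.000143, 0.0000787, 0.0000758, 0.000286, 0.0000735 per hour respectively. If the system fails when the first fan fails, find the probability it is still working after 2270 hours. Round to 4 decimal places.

0.1914

The time to first failure is exponential with rate Σλ = 0.0000714 + 0.000143 + 0.0000787 + 0.0000758 + 0.000286 + 0.0000735 = 0.0007284.
P(min > 2270) = e^(−0.0007284·2270) = e^(−1.6535) ≈ 0.1914.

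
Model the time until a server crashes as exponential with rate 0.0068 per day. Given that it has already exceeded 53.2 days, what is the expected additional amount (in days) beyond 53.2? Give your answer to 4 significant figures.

By memorylessness, the remaining amount past any threshold is again Exp(λ) with mean 1/λ = 147.059 days.

147.1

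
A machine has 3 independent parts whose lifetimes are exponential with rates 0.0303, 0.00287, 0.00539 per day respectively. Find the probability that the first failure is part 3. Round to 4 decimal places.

0.1398

The time to first failure is exponential with rate Σλ = 0.0303 + 0.00287 + 0.00539 = 0.03856.
P(part 3 first) = λ_3/Σλ = 0.00539/0.03856 ≈ 0.1398.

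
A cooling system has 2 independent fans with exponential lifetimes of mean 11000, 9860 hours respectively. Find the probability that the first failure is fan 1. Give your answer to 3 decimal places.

0.473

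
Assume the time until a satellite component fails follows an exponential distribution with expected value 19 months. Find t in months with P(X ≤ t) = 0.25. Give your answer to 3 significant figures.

5.47

The rate is λ = 1/19 = 0.0526316 per month.
Set 1 − e^(−λt) = 0.25, so t = −ln(0.75)/λ = 0.28768/0.0526316 ≈ 5.46596 months.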